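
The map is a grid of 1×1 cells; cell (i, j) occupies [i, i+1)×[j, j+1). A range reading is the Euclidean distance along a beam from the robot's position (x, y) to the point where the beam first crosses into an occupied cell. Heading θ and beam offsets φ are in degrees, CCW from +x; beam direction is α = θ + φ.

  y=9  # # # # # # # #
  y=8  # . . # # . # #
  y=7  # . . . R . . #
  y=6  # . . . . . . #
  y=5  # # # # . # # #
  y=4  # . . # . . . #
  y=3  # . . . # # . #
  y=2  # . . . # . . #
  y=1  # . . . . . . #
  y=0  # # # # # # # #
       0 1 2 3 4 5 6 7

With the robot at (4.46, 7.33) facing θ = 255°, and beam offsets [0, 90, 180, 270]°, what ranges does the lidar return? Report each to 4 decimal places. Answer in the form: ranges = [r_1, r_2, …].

ranges = [1.7773, 2.6296, 0.6936, 3.5821]

beam 1: φ=0°, α=255°
  cosα=-0.2588 sinα=-0.9659 | (4,7) | tMaxX 1.7773 tMaxY 0.3416 | tΔX 3.8637 tΔY 1.0353
    t=0.3416 [y] (4,6)
    t=1.3769 [y] (4,5)
    t=1.7773 [x] (3,5) — stop
  → r_1 = 1.7773
beam 2: φ=90°, α=345°
  cosα=0.9659 sinα=-0.2588 | (4,7) | tMaxX 0.5590 tMaxY 1.2750 | tΔX 1.0353 tΔY 3.8637
    t=0.5590 [x] (5,7)
    t=1.2750 [y] (5,6)
    t=1.5943 [x] (6,6)
    t=2.6296 [x] (7,6) — stop
  → r_2 = 2.6296
beam 3: φ=180°, α=75°
  cosα=0.2588 sinα=0.9659 | (4,7) | tMaxX 2.0864 tMaxY 0.6936 | tΔX 3.8637 tΔY 1.0353
    t=0.6936 [y] (4,8) — stop
  → r_3 = 0.6936
beam 4: φ=270°, α=165°
  cosα=-0.9659 sinα=0.2588 | (4,7) | tMaxX 0.4762 tMaxY 2.5887 | tΔX 1.0353 tΔY 3.8637
    t=0.4762 [x] (3,7)
    t=1.5115 [x] (2,7)
    t=2.5468 [x] (1,7)
    t=2.5887 [y] (1,8)
    t=3.5821 [x] (0,8) — stop
  → r_4 = 3.5821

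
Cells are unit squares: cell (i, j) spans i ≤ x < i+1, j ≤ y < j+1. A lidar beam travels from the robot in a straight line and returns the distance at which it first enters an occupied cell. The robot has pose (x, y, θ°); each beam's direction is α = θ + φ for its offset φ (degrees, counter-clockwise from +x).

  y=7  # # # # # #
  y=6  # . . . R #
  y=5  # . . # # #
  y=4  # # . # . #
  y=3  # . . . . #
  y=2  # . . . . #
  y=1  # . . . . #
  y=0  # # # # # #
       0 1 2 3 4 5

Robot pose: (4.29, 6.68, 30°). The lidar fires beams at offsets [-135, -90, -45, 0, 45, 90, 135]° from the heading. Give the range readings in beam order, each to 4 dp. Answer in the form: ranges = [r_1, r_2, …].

beam 1: φ=-135°, α=255°
  dir = (cos 255°, sin 255°) = (-0.2588, -0.9659); from cell (4,6)
  next x-line at t=1.1205, next y-line at t=0.7040; Δt_x=3.8637, Δt_y=1.0353
    y: enter (4,5) at t=0.7040 ← occupied
  → r_1 = 0.7040
beam 2: φ=-90°, α=300°
  dir = (cos 300°, sin 300°) = (0.5000, -0.8660); from cell (4,6)
  next x-line at t=1.4200, next y-line at t=0.7852; Δt_x=2.0000, Δt_y=1.1547
    y: enter (4,5) at t=0.7852 ← occupied
  → r_2 = 0.7852
beam 3: φ=-45°, α=345°
  dir = (cos 345°, sin 345°) = (0.9659, -0.2588); from cell (4,6)
  next x-line at t=0.7350, next y-line at t=2.6273; Δt_x=1.0353, Δt_y=3.8637
    x: enter (5,6) at t=0.7350 ← occupied
  → r_3 = 0.7350
beam 4: φ=0°, α=30°
  dir = (cos 30°, sin 30°) = (0.8660, 0.5000); from cell (4,6)
  next x-line at t=0.8198, next y-line at t=0.6400; Δt_x=1.1547, Δt_y=2.0000
    y: enter (4,7) at t=0.6400 ← occupied
  → r_4 = 0.6400
beam 5: φ=45°, α=75°
  dir = (cos 75°, sin 75°) = (0.2588, 0.9659); from cell (4,6)
  next x-line at t=2.7432, next y-line at t=0.3313; Δt_x=3.8637, Δt_y=1.0353
    y: enter (4,7) at t=0.3313 ← occupied
  → r_5 = 0.3313
beam 6: φ=90°, α=120°
  dir = (cos 120°, sin 120°) = (-0.5000, 0.8660); from cell (4,6)
  next x-line at t=0.5800, next y-line at t=0.3695; Δt_x=2.0000, Δt_y=1.1547
    y: enter (4,7) at t=0.3695 ← occupied
  → r_6 = 0.3695
beam 7: φ=135°, α=165°
  dir = (cos 165°, sin 165°) = (-0.9659, 0.2588); from cell (4,6)
  next x-line at t=0.3002, next y-line at t=1.2364; Δt_x=1.0353, Δt_y=3.8637
    x: enter (3,6) at t=0.3002
    y: enter (3,7) at t=1.2364 ← occupied
  → r_7 = 1.2364

ranges = [0.7040, 0.7852, 0.7350, 0.6400, 0.3313, 0.3695, 1.2364]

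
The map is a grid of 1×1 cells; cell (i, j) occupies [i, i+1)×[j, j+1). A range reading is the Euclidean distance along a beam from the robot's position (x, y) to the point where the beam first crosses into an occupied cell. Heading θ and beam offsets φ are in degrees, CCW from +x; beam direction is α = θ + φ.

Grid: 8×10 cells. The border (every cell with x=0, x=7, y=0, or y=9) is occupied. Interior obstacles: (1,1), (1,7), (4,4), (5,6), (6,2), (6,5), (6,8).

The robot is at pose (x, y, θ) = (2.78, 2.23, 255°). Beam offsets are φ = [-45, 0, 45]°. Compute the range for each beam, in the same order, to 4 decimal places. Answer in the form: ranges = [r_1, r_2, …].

ranges = [0.9007, 1.2734, 1.4203]

beam 1: φ=-45°, α=210°
  cosα=-0.8660 sinα=-0.5000 | (2,2) | tMaxX 0.9007 tMaxY 0.4600 | tΔX 1.1547 tΔY 2.0000
    t=0.4600 [y] (2,1)
    t=0.9007 [x] (1,1) — stop
  → r_1 = 0.9007
beam 2: φ=0°, α=255°
  cosα=-0.2588 sinα=-0.9659 | (2,2) | tMaxX 3.0137 tMaxY 0.2381 | tΔX 3.8637 tΔY 1.0353
    t=0.2381 [y] (2,1)
    t=1.2734 [y] (2,0) — stop
  → r_2 = 1.2734
beam 3: φ=45°, α=300°
  cosα=0.5000 sinα=-0.8660 | (2,2) | tMaxX 0.4400 tMaxY 0.2656 | tΔX 2.0000 tΔY 1.1547
    t=0.2656 [y] (2,1)
    t=0.4400 [x] (3,1)
    t=1.4203 [y] (3,0) — stop
  → r_3 = 1.4203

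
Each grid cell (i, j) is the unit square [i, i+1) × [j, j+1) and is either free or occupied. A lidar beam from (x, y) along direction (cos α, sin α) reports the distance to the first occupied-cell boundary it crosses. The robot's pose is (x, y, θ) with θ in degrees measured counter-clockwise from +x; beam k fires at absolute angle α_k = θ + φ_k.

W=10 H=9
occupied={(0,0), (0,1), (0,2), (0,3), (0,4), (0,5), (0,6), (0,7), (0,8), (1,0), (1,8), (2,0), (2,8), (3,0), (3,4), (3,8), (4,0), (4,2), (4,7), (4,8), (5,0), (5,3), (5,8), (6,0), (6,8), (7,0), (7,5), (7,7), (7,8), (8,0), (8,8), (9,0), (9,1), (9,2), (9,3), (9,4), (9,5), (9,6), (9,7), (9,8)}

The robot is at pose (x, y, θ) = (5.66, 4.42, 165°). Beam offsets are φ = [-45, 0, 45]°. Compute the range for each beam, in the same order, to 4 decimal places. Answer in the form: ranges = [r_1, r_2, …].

beam 1: φ=-45°, α=120°
  cosα=-0.5000 sinα=0.8660 | (5,4) | tMaxX 1.3200 tMaxY 0.6697 | tΔX 2.0000 tΔY 1.1547
    t=0.6697 [y] (5,5)
    t=1.3200 [x] (4,5)
    t=1.8244 [y] (4,6)
    t=2.9791 [y] (4,7) — stop
  → r_1 = 2.9791
beam 2: φ=0°, α=165°
  cosα=-0.9659 sinα=0.2588 | (5,4) | tMaxX 0.6833 tMaxY 2.2409 | tΔX 1.0353 tΔY 3.8637
    t=0.6833 [x] (4,4)
    t=1.7186 [x] (3,4) — stop
  → r_2 = 1.7186
beam 3: φ=45°, α=210°
  cosα=-0.8660 sinα=-0.5000 | (5,4) | tMaxX 0.7621 tMaxY 0.8400 | tΔX 1.1547 tΔY 2.0000
    t=0.7621 [x] (4,4)
    t=0.8400 [y] (4,3)
    t=1.9168 [x] (3,3)
    t=2.8400 [y] (3,2)
    t=3.0715 [x] (2,2)
    t=4.2262 [x] (1,2)
    t=4.8400 [y] (1,1)
    t=5.3809 [x] (0,1) — stop
  → r_3 = 5.3809

ranges = [2.9791, 1.7186, 5.3809]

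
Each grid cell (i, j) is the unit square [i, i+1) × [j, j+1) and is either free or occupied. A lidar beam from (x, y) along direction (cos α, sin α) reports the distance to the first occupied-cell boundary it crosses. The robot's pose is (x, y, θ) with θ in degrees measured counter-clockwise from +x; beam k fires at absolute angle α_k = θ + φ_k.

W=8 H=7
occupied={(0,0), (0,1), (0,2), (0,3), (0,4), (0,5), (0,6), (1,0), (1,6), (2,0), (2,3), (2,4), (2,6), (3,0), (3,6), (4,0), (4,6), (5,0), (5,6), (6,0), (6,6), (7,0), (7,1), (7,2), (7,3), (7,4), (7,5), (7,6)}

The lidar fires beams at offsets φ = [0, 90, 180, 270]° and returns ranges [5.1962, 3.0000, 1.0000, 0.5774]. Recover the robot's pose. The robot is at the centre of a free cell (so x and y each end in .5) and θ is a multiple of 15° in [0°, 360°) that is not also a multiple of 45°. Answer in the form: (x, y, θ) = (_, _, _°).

(x, y, θ) = (2.5, 1.5, 30°)

The pose lattice has 28·16 = 448 candidates. Test each by forward raycasting.
  (5.5, 3.5, 105°): beam 1 = 2.5882 ≠ 5.1962 ✗
  (2.5, 2.5, 30°): beam 2 = 0.5774 ≠ 3.0000 ✗
  (1.5, 5.5, 240°): beam 1 = 1.0000 ≠ 5.1962 ✗
  (1.5, 3.5, 240°): beam 1 = 1.0000 ≠ 5.1962 ✗
  …
  (2.5, 1.5, 30°): r_1=5.1962, r_2=3.0000, r_3=1.0000, r_4=0.5774 — all match ✓
Only this pose fits every beam.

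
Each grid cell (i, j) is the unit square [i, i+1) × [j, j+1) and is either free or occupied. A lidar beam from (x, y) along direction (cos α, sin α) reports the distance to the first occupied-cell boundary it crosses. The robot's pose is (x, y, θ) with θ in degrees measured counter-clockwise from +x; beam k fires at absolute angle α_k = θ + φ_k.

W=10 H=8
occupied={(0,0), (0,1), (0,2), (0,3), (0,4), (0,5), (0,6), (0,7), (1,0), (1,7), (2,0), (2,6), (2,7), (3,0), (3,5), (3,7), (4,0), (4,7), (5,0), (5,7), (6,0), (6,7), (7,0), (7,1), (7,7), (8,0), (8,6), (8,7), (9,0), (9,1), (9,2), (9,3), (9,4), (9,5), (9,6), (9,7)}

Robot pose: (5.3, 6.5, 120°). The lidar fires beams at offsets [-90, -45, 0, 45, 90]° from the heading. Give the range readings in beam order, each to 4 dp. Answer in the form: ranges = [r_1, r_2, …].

ranges = [1.0000, 0.5176, 0.5774, 1.9319, 1.5011]

beam 1: φ=-90°, α=30°
  direction (0.8660, 0.5000); cell (5,6); t to first gridline: x 0.8083, y 1.0000 (then +1.1547 / +2.0000)
    (6,6) via x @ 0.8083
    (6,7) via y @ 1.0000  # hit
  → r_1 = 1.0000
beam 2: φ=-45°, α=75°
  direction (0.2588, 0.9659); cell (5,6); t to first gridline: x 2.7046, y 0.5176 (then +3.8637 / +1.0353)
    (5,7) via y @ 0.5176  # hit
  → r_2 = 0.5176
beam 3: φ=0°, α=120°
  direction (-0.5000, 0.8660); cell (5,6); t to first gridline: x 0.6000, y 0.5774 (then +2.0000 / +1.1547)
    (5,7) via y @ 0.5774  # hit
  → r_3 = 0.5774
beam 4: φ=45°, α=165°
  direction (-0.9659, 0.2588); cell (5,6); t to first gridline: x 0.3106, y 1.9319 (then +1.0353 / +3.8637)
    (4,6) via x @ 0.3106
    (3,6) via x @ 1.3459
    (3,7) via y @ 1.9319  # hit
  → r_4 = 1.9319
beam 5: φ=90°, α=210°
  direction (-0.8660, -0.5000); cell (5,6); t to first gridline: x 0.3464, y 1.0000 (then +1.1547 / +2.0000)
    (4,6) via x @ 0.3464
    (4,5) via y @ 1.0000
    (3,5) via x @ 1.5011  # hit
  → r_5 = 1.5011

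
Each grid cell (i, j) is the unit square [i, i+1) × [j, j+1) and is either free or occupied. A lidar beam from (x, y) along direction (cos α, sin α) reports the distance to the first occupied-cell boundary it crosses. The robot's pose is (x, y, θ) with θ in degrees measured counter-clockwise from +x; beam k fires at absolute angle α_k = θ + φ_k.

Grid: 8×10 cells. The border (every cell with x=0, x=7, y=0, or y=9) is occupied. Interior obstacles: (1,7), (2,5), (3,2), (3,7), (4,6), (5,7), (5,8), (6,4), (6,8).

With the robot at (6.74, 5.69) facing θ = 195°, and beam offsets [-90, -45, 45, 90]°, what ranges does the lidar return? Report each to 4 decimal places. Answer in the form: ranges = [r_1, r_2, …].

ranges = [2.3915, 2.0092, 0.7967, 0.7143]

beam 1: φ=-90°, α=105°
  direction (-0.2588, 0.9659); cell (6,5); t to first gridline: x 2.8591, y 0.3209 (then +3.8637 / +1.0353)
    (6,6) via y @ 0.3209
    (6,7) via y @ 1.3562
    (6,8) via y @ 2.3915  # hit
  → r_1 = 2.3915
beam 2: φ=-45°, α=150°
  direction (-0.8660, 0.5000); cell (6,5); t to first gridline: x 0.8545, y 0.6200 (then +1.1547 / +2.0000)
    (6,6) via y @ 0.6200
    (5,6) via x @ 0.8545
    (4,6) via x @ 2.0092  # hit
  → r_2 = 2.0092
beam 3: φ=45°, α=240°
  direction (-0.5000, -0.8660); cell (6,5); t to first gridline: x 1.4800, y 0.7967 (then +2.0000 / +1.1547)
    (6,4) via y @ 0.7967  # hit
  → r_3 = 0.7967
beam 4: φ=90°, α=285°
  direction (0.2588, -0.9659); cell (6,5); t to first gridline: x 1.0046, y 0.7143 (then +3.8637 / +1.0353)
    (6,4) via y @ 0.7143  # hit
  → r_4 = 0.7143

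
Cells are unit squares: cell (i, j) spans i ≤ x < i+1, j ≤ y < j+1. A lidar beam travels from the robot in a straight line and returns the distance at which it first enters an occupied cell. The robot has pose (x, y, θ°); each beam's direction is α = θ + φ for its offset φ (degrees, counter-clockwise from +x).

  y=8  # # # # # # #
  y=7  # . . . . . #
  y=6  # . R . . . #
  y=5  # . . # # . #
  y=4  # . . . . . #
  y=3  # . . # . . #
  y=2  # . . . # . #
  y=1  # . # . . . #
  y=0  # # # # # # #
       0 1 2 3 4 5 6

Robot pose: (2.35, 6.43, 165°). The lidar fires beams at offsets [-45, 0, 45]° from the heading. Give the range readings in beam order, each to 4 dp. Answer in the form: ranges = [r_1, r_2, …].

ranges = [1.8129, 1.3976, 1.5588]

beam 1: φ=-45°, α=120°
  dir = (cos 120°, sin 120°) = (-0.5000, 0.8660); from cell (2,6)
  next x-line at t=0.7000, next y-line at t=0.6582; Δt_x=2.0000, Δt_y=1.1547
    y: enter (2,7) at t=0.6582
    x: enter (1,7) at t=0.7000
    y: enter (1,8) at t=1.8129 ← occupied
  → r_1 = 1.8129
beam 2: φ=0°, α=165°
  dir = (cos 165°, sin 165°) = (-0.9659, 0.2588); from cell (2,6)
  next x-line at t=0.3623, next y-line at t=2.2023; Δt_x=1.0353, Δt_y=3.8637
    x: enter (1,6) at t=0.3623
    x: enter (0,6) at t=1.3976 ← occupied
  → r_2 = 1.3976
beam 3: φ=45°, α=210°
  dir = (cos 210°, sin 210°) = (-0.8660, -0.5000); from cell (2,6)
  next x-line at t=0.4041, next y-line at t=0.8600; Δt_x=1.1547, Δt_y=2.0000
    x: enter (1,6) at t=0.4041
    y: enter (1,5) at t=0.8600
    x: enter (0,5) at t=1.5588 ← occupied
  → r_3 = 1.5588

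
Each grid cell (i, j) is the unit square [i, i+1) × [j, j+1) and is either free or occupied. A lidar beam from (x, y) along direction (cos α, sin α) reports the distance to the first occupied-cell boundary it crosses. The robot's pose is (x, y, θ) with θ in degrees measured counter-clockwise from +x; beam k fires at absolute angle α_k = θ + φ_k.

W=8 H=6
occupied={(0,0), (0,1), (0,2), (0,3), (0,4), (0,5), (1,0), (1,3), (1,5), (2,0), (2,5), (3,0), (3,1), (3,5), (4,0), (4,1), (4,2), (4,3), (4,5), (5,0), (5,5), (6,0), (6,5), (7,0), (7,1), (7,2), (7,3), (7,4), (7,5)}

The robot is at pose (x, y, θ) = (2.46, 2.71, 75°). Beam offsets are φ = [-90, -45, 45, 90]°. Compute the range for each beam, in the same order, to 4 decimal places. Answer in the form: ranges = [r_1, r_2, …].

beam 1: φ=-90°, α=345°
  d=(0.9659,-0.2588)  start (2,2)  tX=0.5590 tY=2.7432  stride 1/|dx|=1.0353 1/|dy|=3.8637
    cross x-line → (3,2), t=0.5590
    cross x-line → (4,2), t=1.5943 (wall)
  → r_1 = 1.5943
beam 2: φ=-45°, α=30°
  d=(0.8660,0.5000)  start (2,2)  tX=0.6235 tY=0.5800  stride 1/|dx|=1.1547 1/|dy|=2.0000
    cross y-line → (2,3), t=0.5800
    cross x-line → (3,3), t=0.6235
    cross x-line → (4,3), t=1.7782 (wall)
  → r_2 = 1.7782
beam 3: φ=45°, α=120°
  d=(-0.5000,0.8660)  start (2,2)  tX=0.9200 tY=0.3349  stride 1/|dx|=2.0000 1/|dy|=1.1547
    cross y-line → (2,3), t=0.3349
    cross x-line → (1,3), t=0.9200 (wall)
  → r_3 = 0.9200
beam 4: φ=90°, α=165°
  d=(-0.9659,0.2588)  start (2,2)  tX=0.4762 tY=1.1205  stride 1/|dx|=1.0353 1/|dy|=3.8637
    cross x-line → (1,2), t=0.4762
    cross y-line → (1,3), t=1.1205 (wall)
  → r_4 = 1.1205

ranges = [1.5943, 1.7782, 0.9200, 1.1205]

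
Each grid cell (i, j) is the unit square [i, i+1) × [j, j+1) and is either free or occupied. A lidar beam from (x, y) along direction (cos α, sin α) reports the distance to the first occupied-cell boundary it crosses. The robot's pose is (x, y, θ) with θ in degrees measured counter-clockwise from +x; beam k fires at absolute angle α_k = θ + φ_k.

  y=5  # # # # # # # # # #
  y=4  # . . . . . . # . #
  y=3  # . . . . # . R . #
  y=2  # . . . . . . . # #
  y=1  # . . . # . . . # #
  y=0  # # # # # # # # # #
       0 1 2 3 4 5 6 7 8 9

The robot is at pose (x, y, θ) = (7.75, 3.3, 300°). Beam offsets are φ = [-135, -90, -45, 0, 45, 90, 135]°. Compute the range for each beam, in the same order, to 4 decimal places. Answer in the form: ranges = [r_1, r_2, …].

beam 1: φ=-135°, α=165°
  cosα=-0.9659 sinα=0.2588 | (7,3) | tMaxX 0.7765 tMaxY 2.7046 | tΔX 1.0353 tΔY 3.8637
    t=0.7765 [x] (6,3)
    t=1.8117 [x] (5,3) — stop
  → r_1 = 1.8117
beam 2: φ=-90°, α=210°
  cosα=-0.8660 sinα=-0.5000 | (7,3) | tMaxX 0.8660 tMaxY 0.6000 | tΔX 1.1547 tΔY 2.0000
    t=0.6000 [y] (7,2)
    t=0.8660 [x] (6,2)
    t=2.0207 [x] (5,2)
    t=2.6000 [y] (5,1)
    t=3.1754 [x] (4,1) — stop
  → r_2 = 3.1754
beam 3: φ=-45°, α=255°
  cosα=-0.2588 sinα=-0.9659 | (7,3) | tMaxX 2.8978 tMaxY 0.3106 | tΔX 3.8637 tΔY 1.0353
    t=0.3106 [y] (7,2)
    t=1.3459 [y] (7,1)
    t=2.3811 [y] (7,0) — stop
  → r_3 = 2.3811
beam 4: φ=0°, α=300°
  cosα=0.5000 sinα=-0.8660 | (7,3) | tMaxX 0.5000 tMaxY 0.3464 | tΔX 2.0000 tΔY 1.1547
    t=0.3464 [y] (7,2)
    t=0.5000 [x] (8,2) — stop
  → r_4 = 0.5000
beam 5: φ=45°, α=345°
  cosα=0.9659 sinα=-0.2588 | (7,3) | tMaxX 0.2588 tMaxY 1.1591 | tΔX 1.0353 tΔY 3.8637
    t=0.2588 [x] (8,3)
    t=1.1591 [y] (8,2) — stop
  → r_5 = 1.1591
beam 6: φ=90°, α=30°
  cosα=0.8660 sinα=0.5000 | (7,3) | tMaxX 0.2887 tMaxY 1.4000 | tΔX 1.1547 tΔY 2.0000
    t=0.2887 [x] (8,3)
    t=1.4000 [y] (8,4)
    t=1.4434 [x] (9,4) — stop
  → r_6 = 1.4434
beam 7: φ=135°, α=75°
  cosα=0.2588 sinα=0.9659 | (7,3) | tMaxX 0.9659 tMaxY 0.7247 | tΔX 3.8637 tΔY 1.0353
    t=0.7247 [y] (7,4) — stop
  → r_7 = 0.7247

ranges = [1.8117, 3.1754, 2.3811, 0.5000, 1.1591, 1.4434, 0.7247]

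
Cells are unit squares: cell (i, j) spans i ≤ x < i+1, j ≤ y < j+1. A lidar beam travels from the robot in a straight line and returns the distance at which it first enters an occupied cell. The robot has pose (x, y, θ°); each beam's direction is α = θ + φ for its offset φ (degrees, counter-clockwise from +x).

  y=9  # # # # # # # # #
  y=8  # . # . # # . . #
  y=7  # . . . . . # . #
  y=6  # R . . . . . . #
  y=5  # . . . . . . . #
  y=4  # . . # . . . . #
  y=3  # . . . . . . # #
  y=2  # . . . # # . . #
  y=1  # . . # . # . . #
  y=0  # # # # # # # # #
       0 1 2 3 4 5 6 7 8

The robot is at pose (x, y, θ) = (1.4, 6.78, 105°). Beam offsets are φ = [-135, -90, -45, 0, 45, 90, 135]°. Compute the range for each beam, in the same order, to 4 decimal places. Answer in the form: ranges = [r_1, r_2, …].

ranges = [6.4663, 4.7137, 1.4087, 1.5455, 0.4619, 0.4141, 0.8000]

beam 1: φ=-135°, α=330°
  dir = (cos 330°, sin 330°) = (0.8660, -0.5000); from cell (1,6)
  next x-line at t=0.6928, next y-line at t=1.5600; Δt_x=1.1547, Δt_y=2.0000
    x: enter (2,6) at t=0.6928
    y: enter (2,5) at t=1.5600
    x: enter (3,5) at t=1.8475
    x: enter (4,5) at t=3.0022
    y: enter (4,4) at t=3.5600
    x: enter (5,4) at t=4.1569
    x: enter (6,4) at t=5.3116
    y: enter (6,3) at t=5.5600
    x: enter (7,3) at t=6.4663 ← occupied
  → r_1 = 6.4663
beam 2: φ=-90°, α=15°
  dir = (cos 15°, sin 15°) = (0.9659, 0.2588); from cell (1,6)
  next x-line at t=0.6212, next y-line at t=0.8500; Δt_x=1.0353, Δt_y=3.8637
    x: enter (2,6) at t=0.6212
    y: enter (2,7) at t=0.8500
    x: enter (3,7) at t=1.6564
    x: enter (4,7) at t=2.6917
    x: enter (5,7) at t=3.7270
    y: enter (5,8) at t=4.7137 ← occupied
  → r_2 = 4.7137
beam 3: φ=-45°, α=60°
  dir = (cos 60°, sin 60°) = (0.5000, 0.8660); from cell (1,6)
  next x-line at t=1.2000, next y-line at t=0.2540; Δt_x=2.0000, Δt_y=1.1547
    y: enter (1,7) at t=0.2540
    x: enter (2,7) at t=1.2000
    y: enter (2,8) at t=1.4087 ← occupied
  → r_3 = 1.4087
beam 4: φ=0°, α=105°
  dir = (cos 105°, sin 105°) = (-0.2588, 0.9659); from cell (1,6)
  next x-line at t=1.5455, next y-line at t=0.2278; Δt_x=3.8637, Δt_y=1.0353
    y: enter (1,7) at t=0.2278
    y: enter (1,8) at t=1.2630
    x: enter (0,8) at t=1.5455 ← occupied
  → r_4 = 1.5455
beam 5: φ=45°, α=150°
  dir = (cos 150°, sin 150°) = (-0.8660, 0.5000); from cell (1,6)
  next x-line at t=0.4619, next y-line at t=0.4400; Δt_x=1.1547, Δt_y=2.0000
    y: enter (1,7) at t=0.4400
    x: enter (0,7) at t=0.4619 ← occupied
  → r_5 = 0.4619
beam 6: φ=90°, α=195°
  dir = (cos 195°, sin 195°) = (-0.9659, -0.2588); from cell (1,6)
  next x-line at t=0.4141, next y-line at t=3.0137; Δt_x=1.0353, Δt_y=3.8637
    x: enter (0,6) at t=0.4141 ← occupied
  → r_6 = 0.4141
beam 7: φ=135°, α=240°
  dir = (cos 240°, sin 240°) = (-0.5000, -0.8660); from cell (1,6)
  next x-line at t=0.8000, next y-line at t=0.9007; Δt_x=2.0000, Δt_y=1.1547
    x: enter (0,6) at t=0.8000 ← occupied
  → r_7 = 0.8000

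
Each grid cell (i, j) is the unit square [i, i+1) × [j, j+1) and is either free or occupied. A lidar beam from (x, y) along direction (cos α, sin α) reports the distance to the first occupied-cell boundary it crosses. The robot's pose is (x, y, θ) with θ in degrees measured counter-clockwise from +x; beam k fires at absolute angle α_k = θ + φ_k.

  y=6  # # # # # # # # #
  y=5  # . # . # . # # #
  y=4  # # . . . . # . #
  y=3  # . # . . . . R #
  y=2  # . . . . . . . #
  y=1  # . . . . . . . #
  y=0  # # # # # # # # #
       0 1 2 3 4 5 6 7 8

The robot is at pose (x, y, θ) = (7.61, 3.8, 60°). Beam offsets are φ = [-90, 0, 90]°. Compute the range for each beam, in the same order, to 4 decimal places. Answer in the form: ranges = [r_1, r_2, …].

ranges = [0.4503, 0.7800, 0.7044]

beam 1: φ=-90°, α=330°
  cosα=0.8660 sinα=-0.5000 | (7,3) | tMaxX 0.4503 tMaxY 1.6000 | tΔX 1.1547 tΔY 2.0000
    t=0.4503 [x] (8,3) — stop
  → r_1 = 0.4503
beam 2: φ=0°, α=60°
  cosα=0.5000 sinα=0.8660 | (7,3) | tMaxX 0.7800 tMaxY 0.2309 | tΔX 2.0000 tΔY 1.1547
    t=0.2309 [y] (7,4)
    t=0.7800 [x] (8,4) — stop
  → r_2 = 0.7800
beam 3: φ=90°, α=150°
  cosα=-0.8660 sinα=0.5000 | (7,3) | tMaxX 0.7044 tMaxY 0.4000 | tΔX 1.1547 tΔY 2.0000
    t=0.4000 [y] (7,4)
    t=0.7044 [x] (6,4) — stop
  → r_3 = 0.7044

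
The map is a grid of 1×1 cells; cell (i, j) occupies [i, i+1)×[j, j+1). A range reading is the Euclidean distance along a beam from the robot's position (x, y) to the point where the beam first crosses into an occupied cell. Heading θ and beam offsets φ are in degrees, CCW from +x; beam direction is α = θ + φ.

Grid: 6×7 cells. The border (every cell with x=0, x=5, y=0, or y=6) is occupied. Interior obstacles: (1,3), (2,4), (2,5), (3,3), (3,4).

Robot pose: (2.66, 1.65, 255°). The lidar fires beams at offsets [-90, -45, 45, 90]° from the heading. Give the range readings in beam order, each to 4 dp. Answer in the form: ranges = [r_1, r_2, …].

ranges = [1.7186, 1.3000, 0.7506, 2.4225]

beam 1: φ=-90°, α=165°
  direction (-0.9659, 0.2588); cell (2,1); t to first gridline: x 0.6833, y 1.3523 (then +1.0353 / +3.8637)
    (1,1) via x @ 0.6833
    (1,2) via y @ 1.3523
    (0,2) via x @ 1.7186  # hit
  → r_1 = 1.7186
beam 2: φ=-45°, α=210°
  direction (-0.8660, -0.5000); cell (2,1); t to first gridline: x 0.7621, y 1.3000 (then +1.1547 / +2.0000)
    (1,1) via x @ 0.7621
    (1,0) via y @ 1.3000  # hit
  → r_2 = 1.3000
beam 3: φ=45°, α=300°
  direction (0.5000, -0.8660); cell (2,1); t to first gridline: x 0.6800, y 0.7506 (then +2.0000 / +1.1547)
    (3,1) via x @ 0.6800
    (3,0) via y @ 0.7506  # hit
  → r_3 = 0.7506
beam 4: φ=90°, α=345°
  direction (0.9659, -0.2588); cell (2,1); t to first gridline: x 0.3520, y 2.5114 (then +1.0353 / +3.8637)
    (3,1) via x @ 0.3520
    (4,1) via x @ 1.3873
    (5,1) via x @ 2.4225  # hit
  → r_4 = 2.4225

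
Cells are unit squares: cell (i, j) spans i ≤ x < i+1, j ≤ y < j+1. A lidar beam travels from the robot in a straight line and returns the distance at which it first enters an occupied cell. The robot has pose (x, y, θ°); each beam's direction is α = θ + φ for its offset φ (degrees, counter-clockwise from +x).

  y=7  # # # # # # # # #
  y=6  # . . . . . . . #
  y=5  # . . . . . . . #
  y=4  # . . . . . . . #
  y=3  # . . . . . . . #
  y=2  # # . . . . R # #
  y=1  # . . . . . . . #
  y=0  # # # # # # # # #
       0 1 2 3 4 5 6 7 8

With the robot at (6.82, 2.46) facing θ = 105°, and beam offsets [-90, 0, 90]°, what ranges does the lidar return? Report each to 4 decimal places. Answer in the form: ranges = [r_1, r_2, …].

beam 1: φ=-90°, α=15°
  d=(0.9659,0.2588)  start (6,2)  tX=0.1863 tY=2.0864  stride 1/|dx|=1.0353 1/|dy|=3.8637
    cross x-line → (7,2), t=0.1863 (wall)
  → r_1 = 0.1863
beam 2: φ=0°, α=105°
  d=(-0.2588,0.9659)  start (6,2)  tX=3.1682 tY=0.5590  stride 1/|dx|=3.8637 1/|dy|=1.0353
    cross y-line → (6,3), t=0.5590
    cross y-line → (6,4), t=1.5943
    cross y-line → (6,5), t=2.6296
    cross x-line → (5,5), t=3.1682
    cross y-line → (5,6), t=3.6649
    cross y-line → (5,7), t=4.7002 (wall)
  → r_2 = 4.7002
beam 3: φ=90°, α=195°
  d=(-0.9659,-0.2588)  start (6,2)  tX=0.8489 tY=1.7773  stride 1/|dx|=1.0353 1/|dy|=3.8637
    cross x-line → (5,2), t=0.8489
    cross y-line → (5,1), t=1.7773
    cross x-line → (4,1), t=1.8842
    cross x-line → (3,1), t=2.9195
    cross x-line → (2,1), t=3.9548
    cross x-line → (1,1), t=4.9900
    cross y-line → (1,0), t=5.6410 (wall)
  → r_3 = 5.6410

ranges = [0.1863, 4.7002, 5.6410]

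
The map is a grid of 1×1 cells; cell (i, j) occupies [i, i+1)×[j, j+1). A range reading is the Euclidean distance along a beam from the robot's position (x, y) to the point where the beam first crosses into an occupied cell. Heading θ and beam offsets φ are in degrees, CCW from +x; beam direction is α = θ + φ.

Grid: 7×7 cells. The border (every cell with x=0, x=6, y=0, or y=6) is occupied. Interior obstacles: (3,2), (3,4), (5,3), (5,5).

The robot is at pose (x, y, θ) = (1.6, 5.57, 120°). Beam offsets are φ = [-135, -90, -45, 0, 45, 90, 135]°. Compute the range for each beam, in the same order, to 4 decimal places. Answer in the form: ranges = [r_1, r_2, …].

beam 1: φ=-135°, α=345°
  dir = (cos 345°, sin 345°) = (0.9659, -0.2588); from cell (1,5)
  next x-line at t=0.4141, next y-line at t=2.2023; Δt_x=1.0353, Δt_y=3.8637
    x: enter (2,5) at t=0.4141
    x: enter (3,5) at t=1.4494
    y: enter (3,4) at t=2.2023 ← occupied
  → r_1 = 2.2023
beam 2: φ=-90°, α=30°
  dir = (cos 30°, sin 30°) = (0.8660, 0.5000); from cell (1,5)
  next x-line at t=0.4619, next y-line at t=0.8600; Δt_x=1.1547, Δt_y=2.0000
    x: enter (2,5) at t=0.4619
    y: enter (2,6) at t=0.8600 ← occupied
  → r_2 = 0.8600
beam 3: φ=-45°, α=75°
  dir = (cos 75°, sin 75°) = (0.2588, 0.9659); from cell (1,5)
  next x-line at t=1.5455, next y-line at t=0.4452; Δt_x=3.8637, Δt_y=1.0353
    y: enter (1,6) at t=0.4452 ← occupied
  → r_3 = 0.4452
beam 4: φ=0°, α=120°
  dir = (cos 120°, sin 120°) = (-0.5000, 0.8660); from cell (1,5)
  next x-line at t=1.2000, next y-line at t=0.4965; Δt_x=2.0000, Δt_y=1.1547
    y: enter (1,6) at t=0.4965 ← occupied
  → r_4 = 0.4965
beam 5: φ=45°, α=165°
  dir = (cos 165°, sin 165°) = (-0.9659, 0.2588); from cell (1,5)
  next x-line at t=0.6212, next y-line at t=1.6614; Δt_x=1.0353, Δt_y=3.8637
    x: enter (0,5) at t=0.6212 ← occupied
  → r_5 = 0.6212
beam 6: φ=90°, α=210°
  dir = (cos 210°, sin 210°) = (-0.8660, -0.5000); from cell (1,5)
  next x-line at t=0.6928, next y-line at t=1.1400; Δt_x=1.1547, Δt_y=2.0000
    x: enter (0,5) at t=0.6928 ← occupied
  → r_6 = 0.6928
beam 7: φ=135°, α=255°
  dir = (cos 255°, sin 255°) = (-0.2588, -0.9659); from cell (1,5)
  next x-line at t=2.3182, next y-line at t=0.5901; Δt_x=3.8637, Δt_y=1.0353
    y: enter (1,4) at t=0.5901
    y: enter (1,3) at t=1.6254
    x: enter (0,3) at t=2.3182 ← occupied
  → r_7 = 2.3182

ranges = [2.2023, 0.8600, 0.4452, 0.4965, 0.6212, 0.6928, 2.3182]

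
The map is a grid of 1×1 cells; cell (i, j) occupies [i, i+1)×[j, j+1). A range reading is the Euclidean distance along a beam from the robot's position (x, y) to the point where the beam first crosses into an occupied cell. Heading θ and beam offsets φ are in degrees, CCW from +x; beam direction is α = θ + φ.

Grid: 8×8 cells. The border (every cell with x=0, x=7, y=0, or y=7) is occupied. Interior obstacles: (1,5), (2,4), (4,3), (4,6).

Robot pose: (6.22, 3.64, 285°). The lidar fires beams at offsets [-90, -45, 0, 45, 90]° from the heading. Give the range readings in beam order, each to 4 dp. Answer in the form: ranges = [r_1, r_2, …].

beam 1: φ=-90°, α=195°
  cosα=-0.9659 sinα=-0.2588 | (6,3) | tMaxX 0.2278 tMaxY 2.4728 | tΔX 1.0353 tΔY 3.8637
    t=0.2278 [x] (5,3)
    t=1.2630 [x] (4,3) — stop
  → r_1 = 1.2630
beam 2: φ=-45°, α=240°
  cosα=-0.5000 sinα=-0.8660 | (6,3) | tMaxX 0.4400 tMaxY 0.7390 | tΔX 2.0000 tΔY 1.1547
    t=0.4400 [x] (5,3)
    t=0.7390 [y] (5,2)
    t=1.8937 [y] (5,1)
    t=2.4400 [x] (4,1)
    t=3.0484 [y] (4,0) — stop
  → r_2 = 3.0484
beam 3: φ=0°, α=285°
  cosα=0.2588 sinα=-0.9659 | (6,3) | tMaxX 3.0137 tMaxY 0.6626 | tΔX 3.8637 tΔY 1.0353
    t=0.6626 [y] (6,2)
    t=1.6979 [y] (6,1)
    t=2.7331 [y] (6,0) — stop
  → r_3 = 2.7331
beam 4: φ=45°, α=330°
  cosα=0.8660 sinα=-0.5000 | (6,3) | tMaxX 0.9007 tMaxY 1.2800 | tΔX 1.1547 tΔY 2.0000
    t=0.9007 [x] (7,3) — stop
  → r_4 = 0.9007
beam 5: φ=90°, α=15°
  cosα=0.9659 sinα=0.2588 | (6,3) | tMaxX 0.8075 tMaxY 1.3909 | tΔX 1.0353 tΔY 3.8637
    t=0.8075 [x] (7,3) — stop
  → r_5 = 0.8075

ranges = [1.2630, 3.0484, 2.7331, 0.9007, 0.8075]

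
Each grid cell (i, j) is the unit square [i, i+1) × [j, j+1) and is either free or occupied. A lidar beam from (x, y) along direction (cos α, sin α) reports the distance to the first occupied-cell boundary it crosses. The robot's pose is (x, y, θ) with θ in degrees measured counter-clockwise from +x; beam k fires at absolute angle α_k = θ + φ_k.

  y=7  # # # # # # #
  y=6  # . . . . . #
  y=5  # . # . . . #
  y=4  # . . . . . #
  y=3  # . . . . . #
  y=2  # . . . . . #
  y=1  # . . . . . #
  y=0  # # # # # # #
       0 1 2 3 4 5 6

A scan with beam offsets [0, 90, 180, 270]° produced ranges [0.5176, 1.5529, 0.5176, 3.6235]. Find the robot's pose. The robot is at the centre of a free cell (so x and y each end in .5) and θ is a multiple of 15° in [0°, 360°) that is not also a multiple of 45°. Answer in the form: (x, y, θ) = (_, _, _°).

Candidates: 29 free-cell centres × 16 headings = 464 poses. Raycast each; keep the one whose scan matches to 4 dp.
  (3.5, 3.5, 345°): beam 1 = 2.5882 ≠ 0.5176 ✗
  (5.5, 4.5, 240°): beam 1 = 4.0415 ≠ 0.5176 ✗
  (5.5, 1.5, 30°): beam 1 = 0.5774 ≠ 0.5176 ✗
  (3.5, 6.5, 195°): beam 1 = 2.5882 ≠ 0.5176 ✗
  …
  (2.5, 6.5, 75°): r_1=0.5176, r_2=1.5529, r_3=0.5176, r_4=3.6235 — all match ✓
No second candidate reproduces the full scan.

(x, y, θ) = (2.5, 6.5, 75°)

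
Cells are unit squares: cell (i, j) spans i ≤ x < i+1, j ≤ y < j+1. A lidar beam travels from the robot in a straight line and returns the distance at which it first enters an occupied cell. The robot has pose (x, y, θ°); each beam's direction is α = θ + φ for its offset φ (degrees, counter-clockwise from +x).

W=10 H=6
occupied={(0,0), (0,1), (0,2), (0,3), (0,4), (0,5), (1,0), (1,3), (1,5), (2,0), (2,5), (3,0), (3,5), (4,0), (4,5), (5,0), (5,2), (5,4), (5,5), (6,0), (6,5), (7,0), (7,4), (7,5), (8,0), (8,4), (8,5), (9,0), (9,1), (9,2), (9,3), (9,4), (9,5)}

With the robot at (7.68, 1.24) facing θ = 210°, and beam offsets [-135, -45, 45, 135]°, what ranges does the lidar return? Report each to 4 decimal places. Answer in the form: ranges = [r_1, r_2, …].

beam 1: φ=-135°, α=75°
  d=(0.2588,0.9659)  start (7,1)  tX=1.2364 tY=0.7868  stride 1/|dx|=3.8637 1/|dy|=1.0353
    cross y-line → (7,2), t=0.7868
    cross x-line → (8,2), t=1.2364
    cross y-line → (8,3), t=1.8221
    cross y-line → (8,4), t=2.8574 (wall)
  → r_1 = 2.8574
beam 2: φ=-45°, α=165°
  d=(-0.9659,0.2588)  start (7,1)  tX=0.7040 tY=2.9364  stride 1/|dx|=1.0353 1/|dy|=3.8637
    cross x-line → (6,1), t=0.7040
    cross x-line → (5,1), t=1.7393
    cross x-line → (4,1), t=2.7745
    cross y-line → (4,2), t=2.9364
    cross x-line → (3,2), t=3.8098
    cross x-line → (2,2), t=4.8451
    cross x-line → (1,2), t=5.8804
    cross y-line → (1,3), t=6.8001 (wall)
  → r_2 = 6.8001
beam 3: φ=45°, α=255°
  d=(-0.2588,-0.9659)  start (7,1)  tX=2.6273 tY=0.2485  stride 1/|dx|=3.8637 1/|dy|=1.0353
    cross y-line → (7,0), t=0.2485 (wall)
  → r_3 = 0.2485
beam 4: φ=135°, α=345°
  d=(0.9659,-0.2588)  start (7,1)  tX=0.3313 tY=0.9273  stride 1/|dx|=1.0353 1/|dy|=3.8637
    cross x-line → (8,1), t=0.3313
    cross y-line → (8,0), t=0.9273 (wall)
  → r_4 = 0.9273

ranges = [2.8574, 6.8001, 0.2485, 0.9273]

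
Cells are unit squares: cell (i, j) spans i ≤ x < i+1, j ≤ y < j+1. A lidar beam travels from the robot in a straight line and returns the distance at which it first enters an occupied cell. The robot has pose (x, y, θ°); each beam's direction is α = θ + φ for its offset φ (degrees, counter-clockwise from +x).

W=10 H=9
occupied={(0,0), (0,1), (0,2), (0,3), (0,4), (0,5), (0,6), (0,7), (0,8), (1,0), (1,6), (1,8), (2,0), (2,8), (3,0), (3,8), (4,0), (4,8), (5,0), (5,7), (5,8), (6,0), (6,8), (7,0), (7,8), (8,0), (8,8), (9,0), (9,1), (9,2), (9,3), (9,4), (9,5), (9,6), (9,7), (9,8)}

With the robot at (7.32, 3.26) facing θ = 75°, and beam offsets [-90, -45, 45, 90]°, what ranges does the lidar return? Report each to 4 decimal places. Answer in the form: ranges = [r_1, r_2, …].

ranges = [1.7393, 1.9399, 4.3186, 6.5429]

beam 1: φ=-90°, α=345°
  cosα=0.9659 sinα=-0.2588 | (7,3) | tMaxX 0.7040 tMaxY 1.0046 | tΔX 1.0353 tΔY 3.8637
    t=0.7040 [x] (8,3)
    t=1.0046 [y] (8,2)
    t=1.7393 [x] (9,2) — stop
  → r_1 = 1.7393
beam 2: φ=-45°, α=30°
  cosα=0.8660 sinα=0.5000 | (7,3) | tMaxX 0.7852 tMaxY 1.4800 | tΔX 1.1547 tΔY 2.0000
    t=0.7852 [x] (8,3)
    t=1.4800 [y] (8,4)
    t=1.9399 [x] (9,4) — stop
  → r_2 = 1.9399
beam 3: φ=45°, α=120°
  cosα=-0.5000 sinα=0.8660 | (7,3) | tMaxX 0.6400 tMaxY 0.8545 | tΔX 2.0000 tΔY 1.1547
    t=0.6400 [x] (6,3)
    t=0.8545 [y] (6,4)
    t=2.0092 [y] (6,5)
    t=2.6400 [x] (5,5)
    t=3.1639 [y] (5,6)
    t=4.3186 [y] (5,7) — stop
  → r_3 = 4.3186
beam 4: φ=90°, α=165°
  cosα=-0.9659 sinα=0.2588 | (7,3) | tMaxX 0.3313 tMaxY 2.8591 | tΔX 1.0353 tΔY 3.8637
    t=0.3313 [x] (6,3)
    t=1.3666 [x] (5,3)
    t=2.4018 [x] (4,3)
    t=2.8591 [y] (4,4)
    t=3.4371 [x] (3,4)
    t=4.4724 [x] (2,4)
    t=5.5077 [x] (1,4)
    t=6.5429 [x] (0,4) — stop
  → r_4 = 6.5429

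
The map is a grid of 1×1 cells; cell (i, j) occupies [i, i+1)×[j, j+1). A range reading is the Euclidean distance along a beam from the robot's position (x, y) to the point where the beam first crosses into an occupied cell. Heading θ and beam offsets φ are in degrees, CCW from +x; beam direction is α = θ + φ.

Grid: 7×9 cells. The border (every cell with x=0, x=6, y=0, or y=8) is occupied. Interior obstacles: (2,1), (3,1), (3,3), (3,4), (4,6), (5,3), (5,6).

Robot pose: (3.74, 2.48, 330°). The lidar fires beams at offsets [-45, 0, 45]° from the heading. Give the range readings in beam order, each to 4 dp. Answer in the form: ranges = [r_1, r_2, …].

beam 1: φ=-45°, α=285°
  dir = (cos 285°, sin 285°) = (0.2588, -0.9659); from cell (3,2)
  next x-line at t=1.0046, next y-line at t=0.4969; Δt_x=3.8637, Δt_y=1.0353
    y: enter (3,1) at t=0.4969 ← occupied
  → r_1 = 0.4969
beam 2: φ=0°, α=330°
  dir = (cos 330°, sin 330°) = (0.8660, -0.5000); from cell (3,2)
  next x-line at t=0.3002, next y-line at t=0.9600; Δt_x=1.1547, Δt_y=2.0000
    x: enter (4,2) at t=0.3002
    y: enter (4,1) at t=0.9600
    x: enter (5,1) at t=1.4549
    x: enter (6,1) at t=2.6096 ← occupied
  → r_2 = 2.6096
beam 3: φ=45°, α=15°
  dir = (cos 15°, sin 15°) = (0.9659, 0.2588); from cell (3,2)
  next x-line at t=0.2692, next y-line at t=2.0091; Δt_x=1.0353, Δt_y=3.8637
    x: enter (4,2) at t=0.2692
    x: enter (5,2) at t=1.3044
    y: enter (5,3) at t=2.0091 ← occupied
  → r_3 = 2.0091

ranges = [0.4969, 2.6096, 2.0091]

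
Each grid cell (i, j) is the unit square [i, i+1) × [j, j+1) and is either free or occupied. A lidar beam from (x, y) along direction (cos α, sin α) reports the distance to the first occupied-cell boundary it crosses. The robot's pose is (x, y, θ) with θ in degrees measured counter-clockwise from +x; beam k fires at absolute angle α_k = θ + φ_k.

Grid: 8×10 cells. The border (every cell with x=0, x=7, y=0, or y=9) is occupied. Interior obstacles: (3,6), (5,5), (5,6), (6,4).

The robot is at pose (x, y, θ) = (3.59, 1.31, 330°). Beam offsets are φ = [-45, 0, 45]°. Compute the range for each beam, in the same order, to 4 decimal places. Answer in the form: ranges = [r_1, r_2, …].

beam 1: φ=-45°, α=285°
  d=(0.2588,-0.9659)  start (3,1)  tX=1.5841 tY=0.3209  stride 1/|dx|=3.8637 1/|dy|=1.0353
    cross y-line → (3,0), t=0.3209 (wall)
  → r_1 = 0.3209
beam 2: φ=0°, α=330°
  d=(0.8660,-0.5000)  start (3,1)  tX=0.4734 tY=0.6200  stride 1/|dx|=1.1547 1/|dy|=2.0000
    cross x-line → (4,1), t=0.4734
    cross y-line → (4,0), t=0.6200 (wall)
  → r_2 = 0.6200
beam 3: φ=45°, α=15°
  d=(0.9659,0.2588)  start (3,1)  tX=0.4245 tY=2.6660  stride 1/|dx|=1.0353 1/|dy|=3.8637
    cross x-line → (4,1), t=0.4245
    cross x-line → (5,1), t=1.4597
    cross x-line → (6,1), t=2.4950
    cross y-line → (6,2), t=2.6660
    cross x-line → (7,2), t=3.5303 (wall)
  → r_3 = 3.5303

ranges = [0.3209, 0.6200, 3.5303]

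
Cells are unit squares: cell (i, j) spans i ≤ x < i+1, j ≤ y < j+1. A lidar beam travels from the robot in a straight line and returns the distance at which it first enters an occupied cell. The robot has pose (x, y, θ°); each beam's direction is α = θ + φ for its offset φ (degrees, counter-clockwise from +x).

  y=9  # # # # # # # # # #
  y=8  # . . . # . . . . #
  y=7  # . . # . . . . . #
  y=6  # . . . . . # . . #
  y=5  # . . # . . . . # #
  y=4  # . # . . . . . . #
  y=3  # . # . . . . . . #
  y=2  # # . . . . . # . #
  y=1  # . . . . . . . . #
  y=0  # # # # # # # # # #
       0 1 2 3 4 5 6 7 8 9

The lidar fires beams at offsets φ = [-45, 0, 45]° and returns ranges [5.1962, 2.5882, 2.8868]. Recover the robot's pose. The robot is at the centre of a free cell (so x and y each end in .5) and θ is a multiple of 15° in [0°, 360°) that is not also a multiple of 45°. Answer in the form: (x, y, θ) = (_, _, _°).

Enumerate (i+0.5, j+0.5, θ) over the 55 free cells and 16 admissible headings. For each, cast all 3 beams and compare to the given ranges.
  (8.5, 4.5, 210°): beam 1 = 4.6587 ≠ 5.1962 ✗
  (7.5, 4.5, 30°): beam 1 = 1.5529 ≠ 5.1962 ✗
  (1.5, 3.5, 345°): beam 1 = 0.5774 ≠ 5.1962 ✗
  (6.5, 4.5, 105°): beam 1 = 5.0000 ≠ 5.1962 ✗
  …
  (6.5, 5.5, 285°): r_1=5.1962, r_2=2.5882, r_3=2.8868 — all match ✓
Unique over the lattice → pose = (6.5, 5.5, 285°).

(x, y, θ) = (6.5, 5.5, 285°)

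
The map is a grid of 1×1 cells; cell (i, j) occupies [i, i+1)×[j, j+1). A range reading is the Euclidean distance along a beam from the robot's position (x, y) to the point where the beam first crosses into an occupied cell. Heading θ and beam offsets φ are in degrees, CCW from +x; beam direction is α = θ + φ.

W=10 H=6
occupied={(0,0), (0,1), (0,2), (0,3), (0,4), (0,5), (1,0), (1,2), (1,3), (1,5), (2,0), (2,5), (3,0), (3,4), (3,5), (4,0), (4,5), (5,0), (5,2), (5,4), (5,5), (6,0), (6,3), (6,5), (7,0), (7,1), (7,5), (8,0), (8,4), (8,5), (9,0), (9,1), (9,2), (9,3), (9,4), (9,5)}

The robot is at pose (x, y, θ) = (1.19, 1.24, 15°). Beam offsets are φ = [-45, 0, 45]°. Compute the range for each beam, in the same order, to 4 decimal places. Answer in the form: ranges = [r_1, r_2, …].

beam 1: φ=-45°, α=330°
  d=(0.8660,-0.5000)  start (1,1)  tX=0.9353 tY=0.4800  stride 1/|dx|=1.1547 1/|dy|=2.0000
    cross y-line → (1,0), t=0.4800 (wall)
  → r_1 = 0.4800
beam 2: φ=0°, α=15°
  d=(0.9659,0.2588)  start (1,1)  tX=0.8386 tY=2.9364  stride 1/|dx|=1.0353 1/|dy|=3.8637
    cross x-line → (2,1), t=0.8386
    cross x-line → (3,1), t=1.8738
    cross x-line → (4,1), t=2.9091
    cross y-line → (4,2), t=2.9364
    cross x-line → (5,2), t=3.9444 (wall)
  → r_2 = 3.9444
beam 3: φ=45°, α=60°
  d=(0.5000,0.8660)  start (1,1)  tX=1.6200 tY=0.8776  stride 1/|dx|=2.0000 1/|dy|=1.1547
    cross y-line → (1,2), t=0.8776 (wall)
  → r_3 = 0.8776

ranges = [0.4800, 3.9444, 0.8776]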